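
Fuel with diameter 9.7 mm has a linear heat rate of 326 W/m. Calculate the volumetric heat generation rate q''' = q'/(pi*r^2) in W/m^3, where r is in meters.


r = D / 2 / 1000 = 9.7 / 2 / 1000 = 0.00485 m
q''' = q' / (pi * r^2)
q''' = 326 / (pi * 0.00485^2)
q''' = 4.4115e+06 W/m^3

4.4115e+06


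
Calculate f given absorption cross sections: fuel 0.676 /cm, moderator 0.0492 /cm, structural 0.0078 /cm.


f = Sigma_a_fuel / (Sigma_a_fuel + Sigma_a_mod + Sigma_a_other)
f = 0.676 / (0.676 + 0.0492 + 0.0078)
f = 0.92224

0.92224


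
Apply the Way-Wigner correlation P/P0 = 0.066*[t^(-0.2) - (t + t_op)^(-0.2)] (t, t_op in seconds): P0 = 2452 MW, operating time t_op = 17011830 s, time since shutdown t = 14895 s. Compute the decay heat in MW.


P/P0 = 0.066 * [t^(-0.2) - (t + t_op)^(-0.2)]
P/P0 = 0.066 * [14895^(-0.2) - (14895 + 17011830)^(-0.2)]
P/P0 = 0.066 * [0.1463497 - 0.03579100] = 0.007296874
P = 2452 * 0.007296874 = 17.892 MW

17.892


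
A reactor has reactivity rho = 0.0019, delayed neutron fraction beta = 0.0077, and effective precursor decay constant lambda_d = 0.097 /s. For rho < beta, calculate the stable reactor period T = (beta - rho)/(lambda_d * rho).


T = (beta - rho) / (lambda_d * rho)
T = (0.0077 - 0.0019) / (0.097 * 0.0019)
T = 31.470 s

31.470


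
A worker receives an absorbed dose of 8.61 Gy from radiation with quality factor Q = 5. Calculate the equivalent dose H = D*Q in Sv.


H = D * Q
H = 8.61 * 5
H = 43.050 Sv

43.050


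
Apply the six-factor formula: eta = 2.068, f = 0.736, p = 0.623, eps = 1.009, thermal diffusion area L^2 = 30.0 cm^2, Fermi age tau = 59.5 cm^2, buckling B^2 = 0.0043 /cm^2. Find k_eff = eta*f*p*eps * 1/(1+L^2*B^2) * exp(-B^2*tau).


k_inf = eta*f*p*eps = 2.068*0.736*0.623*1.009 = 0.9567700
P_TNL = 1/(1 + L^2*B^2) = 1/(1 + 30.0*0.0043) = 0.8857396
P_FNL = exp(-B^2*tau) = exp(-0.0043*59.5) = 0.7742581
k_eff = k_inf * P_TNL * P_FNL = 0.9567700 * 0.8857396 * 0.7742581
k_eff = 0.65614

0.65614


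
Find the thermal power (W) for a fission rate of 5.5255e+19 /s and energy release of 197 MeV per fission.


P = fission_rate * E_MeV * 1.602e-13
P = 5.5255e+19 * 197 * 1.602e-13
P = 1.7438e+09 W

1.7438e+09


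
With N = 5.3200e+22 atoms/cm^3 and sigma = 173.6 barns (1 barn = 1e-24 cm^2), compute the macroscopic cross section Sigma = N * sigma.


Sigma = N * sigma_barns * 1e-24
Sigma = 5.3200e+22 * 173.6 * 1e-24
Sigma = 9.2355 /cm

9.2355


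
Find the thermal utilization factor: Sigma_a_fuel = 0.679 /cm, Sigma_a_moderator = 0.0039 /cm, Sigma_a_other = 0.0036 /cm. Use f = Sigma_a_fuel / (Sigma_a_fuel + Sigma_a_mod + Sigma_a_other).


f = Sigma_a_fuel / (Sigma_a_fuel + Sigma_a_mod + Sigma_a_other)
f = 0.679 / (0.679 + 0.0039 + 0.0036)
f = 0.98908

0.98908


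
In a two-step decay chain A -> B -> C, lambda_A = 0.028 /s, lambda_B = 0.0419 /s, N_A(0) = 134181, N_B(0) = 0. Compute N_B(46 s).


N_B(t) = lambda_A * N_A0 / (lambda_B - lambda_A) * [exp(-lambda_A*t) - exp(-lambda_B*t)]
exp(-0.028*46) = 0.2758219; exp(-0.0419*46) = 0.1455261
N_B = 0.028 * 134181 / (0.0419 - 0.028) * (0.2758219 - 0.1455261)
N_B = 35218

35218


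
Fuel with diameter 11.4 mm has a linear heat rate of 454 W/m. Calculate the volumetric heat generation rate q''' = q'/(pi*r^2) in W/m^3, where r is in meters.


r = D / 2 / 1000 = 11.4 / 2 / 1000 = 0.0057 m
q''' = q' / (pi * r^2)
q''' = 454 / (pi * 0.0057^2)
q''' = 4.4479e+06 W/m^3

4.4479e+06


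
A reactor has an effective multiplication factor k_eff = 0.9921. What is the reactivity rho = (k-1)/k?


rho = (k_eff - 1) / k_eff
rho = (0.9921 - 1) / 0.9921
rho = -0.0079629

-0.0079629


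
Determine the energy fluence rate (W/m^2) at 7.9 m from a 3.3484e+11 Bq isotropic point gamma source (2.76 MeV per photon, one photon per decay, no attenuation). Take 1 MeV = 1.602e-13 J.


psi = A * E * 1.602e-13 / (4*pi*r^2)
psi = 3.3484e+11 * 2.76 * 1.602e-13 / (4*pi*7.9^2)
psi = 1.8878e-04 W/m^2

1.8878e-04


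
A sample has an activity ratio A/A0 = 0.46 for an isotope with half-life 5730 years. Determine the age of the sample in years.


lambda = ln(2) / t_half = ln(2) / 5730 = 1.209681e-04 /yr
t = -ln(A/A0) / lambda
t = -ln(0.46) / 1.209681e-04
t = 6419.3 yr

6419.3


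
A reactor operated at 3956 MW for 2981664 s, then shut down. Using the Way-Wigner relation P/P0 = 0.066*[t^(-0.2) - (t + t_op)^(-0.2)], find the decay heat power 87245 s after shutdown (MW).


P/P0 = 0.066 * [t^(-0.2) - (t + t_op)^(-0.2)]
P/P0 = 0.066 * [87245^(-0.2) - (87245 + 2981664)^(-0.2)]
P/P0 = 0.066 * [0.1027666 - 0.05042004] = 0.003454873
P = 3956 * 0.003454873 = 13.667 MW

13.667


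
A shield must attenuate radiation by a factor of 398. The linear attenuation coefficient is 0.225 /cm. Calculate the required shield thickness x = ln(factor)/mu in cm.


x = ln(factor) / mu
x = ln(398) / 0.225
x = 26.606 cm

26.606


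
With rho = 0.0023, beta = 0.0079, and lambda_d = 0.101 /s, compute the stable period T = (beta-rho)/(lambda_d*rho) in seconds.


T = (beta - rho) / (lambda_d * rho)
T = (0.0079 - 0.0023) / (0.101 * 0.0023)
T = 24.107 s

24.107


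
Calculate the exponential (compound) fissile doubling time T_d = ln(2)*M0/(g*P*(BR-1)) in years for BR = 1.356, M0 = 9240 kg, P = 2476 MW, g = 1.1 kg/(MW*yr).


Breeding gain G = BR - 1 = 1.356 - 1 = 0.356
Fissile production rate = g * P * G = 1.1 * 2476 * 0.356 = 969.6016 kg/yr
T_d = ln(2) * M0 / (g * P * G)
T_d = ln(2) * 9240 / 969.6016 = 6.6055 yr

6.6055


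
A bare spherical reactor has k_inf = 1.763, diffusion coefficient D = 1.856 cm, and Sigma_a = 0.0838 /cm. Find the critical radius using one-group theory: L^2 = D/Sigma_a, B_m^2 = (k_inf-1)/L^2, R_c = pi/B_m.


L^2 = D / Sigma_a = 1.856 / 0.0838 = 22.14797 cm^2
B_m^2 = (k_inf - 1) / L^2 = (1.763 - 1) / 22.14797 = 0.03445011 /cm^2
For a bare sphere: B_g = pi/R, so R_c = pi / sqrt(B_m^2)
R_c = pi / sqrt(0.03445011) = 16.926 cm

16.926


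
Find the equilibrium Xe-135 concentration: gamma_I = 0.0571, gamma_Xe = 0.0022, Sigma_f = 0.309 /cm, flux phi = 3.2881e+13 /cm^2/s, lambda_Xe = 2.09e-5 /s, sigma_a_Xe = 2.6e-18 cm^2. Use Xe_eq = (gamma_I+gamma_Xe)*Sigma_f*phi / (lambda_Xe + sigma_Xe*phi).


Xe_eq = (gamma_I + gamma_Xe) * Sigma_f * phi / (lambda_Xe + sigma_Xe * phi)
Numerator = (0.0571 + 0.0022) * 0.309 * 3.2881e+13 = 6.025016e+11
Denominator = 2.09e-5 + 2.6e-18 * 3.2881e+13 = 1.063906e-04
Xe_eq = 6.025016e+11 / 1.063906e-04 = 5.6631e+15 /cm^3

5.6631e+15


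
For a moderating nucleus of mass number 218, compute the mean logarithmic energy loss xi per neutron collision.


xi = 1 + (A-1)^2/(2A) * ln((A-1)/(A+1))
xi = 1 + (218-1)^2/(2*218) * ln((218-1)/(218 +1))
xi = 0.0091463

0.0091463


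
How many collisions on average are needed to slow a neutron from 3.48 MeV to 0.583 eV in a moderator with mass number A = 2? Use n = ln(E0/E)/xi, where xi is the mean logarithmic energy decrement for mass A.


xi = 1 + (A-1)^2/(2A)*ln((A-1)/(A+1)) = 0.7253469 (for A = 2)
n = ln(E0/E) / xi
n = ln(3.48e6 / 0.583) / 0.7253469
n = ln(5.969125e+06) / 0.7253469 = 21.510

21.510


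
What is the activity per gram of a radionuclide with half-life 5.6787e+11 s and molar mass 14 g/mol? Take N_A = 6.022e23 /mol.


lambda = ln(2) / t_half = ln(2) / 5.6787e+11 = 1.220609e-12 /s
SA = lambda * N_A / M
SA = 1.220609e-12 * 6.022e23 / 14
SA = 5.2504e+10 Bq/g

5.2504e+10


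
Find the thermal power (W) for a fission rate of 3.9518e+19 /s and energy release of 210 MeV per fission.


P = fission_rate * E_MeV * 1.602e-13
P = 3.9518e+19 * 210 * 1.602e-13
P = 1.3295e+09 W

1.3295e+09


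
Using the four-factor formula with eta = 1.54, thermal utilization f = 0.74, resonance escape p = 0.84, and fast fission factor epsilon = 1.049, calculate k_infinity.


k_inf = eta * f * p * epsilon
k_inf = 1.54 * 0.74 * 0.84 * 1.049
k_inf = 1.0042

1.0042


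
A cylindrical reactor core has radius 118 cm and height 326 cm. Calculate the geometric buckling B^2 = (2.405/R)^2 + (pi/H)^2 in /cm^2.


B^2 = (2.405/R)^2 + (pi/H)^2
B^2 = (2.405/118)^2 + (pi/326)^2
B^2 = 5.0827e-04 /cm^2

5.0827e-04


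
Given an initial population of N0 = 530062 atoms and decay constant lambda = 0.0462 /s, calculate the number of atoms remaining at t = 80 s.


N = N0 * exp(-lambda * t)
N = 530062 * exp(-0.0462 * 80)
N = 13158

13158


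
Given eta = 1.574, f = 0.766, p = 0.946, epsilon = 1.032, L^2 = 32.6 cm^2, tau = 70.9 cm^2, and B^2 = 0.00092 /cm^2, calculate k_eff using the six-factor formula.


k_inf = eta*f*p*eps = 1.574*0.766*0.946*1.032 = 1.177076
P_TNL = 1/(1 + L^2*B^2) = 1/(1 + 32.6*0.00092) = 0.9708813
P_FNL = exp(-B^2*tau) = exp(-0.00092*70.9) = 0.9368538
k_eff = k_inf * P_TNL * P_FNL = 1.177076 * 0.9708813 * 0.9368538
k_eff = 1.0706

1.0706


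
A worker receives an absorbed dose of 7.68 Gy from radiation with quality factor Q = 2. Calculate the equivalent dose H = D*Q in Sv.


H = D * Q
H = 7.68 * 2
H = 15.360 Sv

15.360


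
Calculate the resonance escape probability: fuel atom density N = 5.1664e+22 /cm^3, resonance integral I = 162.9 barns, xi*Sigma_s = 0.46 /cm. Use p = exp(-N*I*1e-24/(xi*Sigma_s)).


p = exp(-N * I * 1e-24 / (xi*Sigma_s))
p = exp(-5.1664e+22 * 162.9 * 1e-24 / 0.46)
p = 1.1330e-08

1.1330e-08


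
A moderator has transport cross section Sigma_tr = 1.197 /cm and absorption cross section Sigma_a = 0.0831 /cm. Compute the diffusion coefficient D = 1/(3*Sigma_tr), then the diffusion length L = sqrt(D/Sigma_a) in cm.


D = 1 / (3 * Sigma_tr) = 1 / (3 * 1.197) = 0.2784740 cm
L = sqrt(D / Sigma_a)
L = sqrt(0.2784740 / 0.0831)
L = 1.8306 cm

1.8306


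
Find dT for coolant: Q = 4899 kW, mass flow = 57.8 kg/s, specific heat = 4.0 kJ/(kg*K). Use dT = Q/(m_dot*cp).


dT = Q / (m_dot * cp)
dT = 4899 / (57.8 * 4.0)
dT = 21.189 C

21.189


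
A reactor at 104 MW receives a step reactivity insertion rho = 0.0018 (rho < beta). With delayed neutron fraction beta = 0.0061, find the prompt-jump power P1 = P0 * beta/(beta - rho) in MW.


P1/P0 = beta / (beta - rho)
P1/P0 = 0.0061 / (0.0061 - 0.0018) = 1.418605
P1 = 104 * 1.418605 = 147.53 MW

147.53


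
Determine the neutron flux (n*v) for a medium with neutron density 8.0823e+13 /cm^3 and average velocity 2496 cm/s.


phi = n * v
phi = 8.0823e+13 * 2496
phi = 2.0173e+17 /cm^2/s

2.0173e+17


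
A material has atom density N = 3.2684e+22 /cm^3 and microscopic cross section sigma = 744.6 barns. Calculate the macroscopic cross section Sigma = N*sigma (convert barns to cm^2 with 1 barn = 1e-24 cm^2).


Sigma = N * sigma_barns * 1e-24
Sigma = 3.2684e+22 * 744.6 * 1e-24
Sigma = 24.337 /cm

24.337


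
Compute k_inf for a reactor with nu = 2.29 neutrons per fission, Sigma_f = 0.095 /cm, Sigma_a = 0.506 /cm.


k_inf = nu * Sigma_f / Sigma_a
k_inf = 2.29 * 0.095 / 0.506
k_inf = 0.42994

0.42994


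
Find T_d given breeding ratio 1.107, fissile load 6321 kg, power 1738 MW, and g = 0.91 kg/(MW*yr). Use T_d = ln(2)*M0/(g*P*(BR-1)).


Breeding gain G = BR - 1 = 1.107 - 1 = 0.107
Fissile production rate = g * P * G = 0.91 * 1738 * 0.107 = 169.22906 kg/yr
T_d = ln(2) * M0 / (g * P * G)
T_d = ln(2) * 6321 / 169.22906 = 25.890 yr

25.890


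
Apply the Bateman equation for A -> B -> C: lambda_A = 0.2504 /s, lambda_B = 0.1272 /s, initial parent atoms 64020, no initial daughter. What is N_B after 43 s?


N_B(t) = lambda_A * N_A0 / (lambda_B - lambda_A) * [exp(-lambda_A*t) - exp(-lambda_B*t)]
exp(-0.2504*43) = 2.107970e-05; exp(-0.1272*43) = 0.004212917
N_B = 0.2504 * 64020 / (0.1272 - 0.2504) * (2.107970e-05 - 0.004212917)
N_B = 545.44

545.44


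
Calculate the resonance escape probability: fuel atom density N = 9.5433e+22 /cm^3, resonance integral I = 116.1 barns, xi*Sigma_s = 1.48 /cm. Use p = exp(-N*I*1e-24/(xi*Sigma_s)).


p = exp(-N * I * 1e-24 / (xi*Sigma_s))
p = exp(-9.5433e+22 * 116.1 * 1e-24 / 1.48)
p = 5.6070e-04

5.6070e-04


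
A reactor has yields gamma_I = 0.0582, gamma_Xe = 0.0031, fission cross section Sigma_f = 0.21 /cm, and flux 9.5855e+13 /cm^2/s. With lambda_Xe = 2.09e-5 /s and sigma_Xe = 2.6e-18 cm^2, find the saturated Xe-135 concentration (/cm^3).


Xe_eq = (gamma_I + gamma_Xe) * Sigma_f * phi / (lambda_Xe + sigma_Xe * phi)
Numerator = (0.0582 + 0.0031) * 0.21 * 9.5855e+13 = 1.233941e+12
Denominator = 2.09e-5 + 2.6e-18 * 9.5855e+13 = 2.701230e-04
Xe_eq = 1.233941e+12 / 2.701230e-04 = 4.5681e+15 /cm^3

4.5681e+15


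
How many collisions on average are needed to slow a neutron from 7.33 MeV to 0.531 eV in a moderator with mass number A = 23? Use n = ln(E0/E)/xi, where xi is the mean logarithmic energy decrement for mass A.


xi = 1 + (A-1)^2/(2A)*ln((A-1)/(A+1)) = 0.08448899 (for A = 23)
n = ln(E0/E) / xi
n = ln(7.33e6 / 0.531) / 0.08448899
n = ln(1.380414e+07) / 0.08448899 = 194.59

194.59


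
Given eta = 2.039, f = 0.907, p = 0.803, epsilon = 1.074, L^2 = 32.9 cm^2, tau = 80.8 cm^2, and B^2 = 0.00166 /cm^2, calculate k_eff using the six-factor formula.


k_inf = eta*f*p*eps = 2.039*0.907*0.803*1.074 = 1.594940
P_TNL = 1/(1 + L^2*B^2) = 1/(1 + 32.9*0.00166) = 0.9482142
P_FNL = exp(-B^2*tau) = exp(-0.00166*80.8) = 0.8744781
k_eff = k_inf * P_TNL * P_FNL = 1.594940 * 0.9482142 * 0.8744781
k_eff = 1.3225

1.3225


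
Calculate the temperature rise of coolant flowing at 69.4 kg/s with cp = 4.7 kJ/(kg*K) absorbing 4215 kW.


dT = Q / (m_dot * cp)
dT = 4215 / (69.4 * 4.7)
dT = 12.922 C

12.922


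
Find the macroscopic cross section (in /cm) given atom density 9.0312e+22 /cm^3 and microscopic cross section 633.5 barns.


Sigma = N * sigma_barns * 1e-24
Sigma = 9.0312e+22 * 633.5 * 1e-24
Sigma = 57.213 /cm

57.213


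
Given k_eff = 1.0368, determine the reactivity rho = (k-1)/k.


rho = (k_eff - 1) / k_eff
rho = (1.0368 - 1) / 1.0368
rho = 0.035494

0.035494


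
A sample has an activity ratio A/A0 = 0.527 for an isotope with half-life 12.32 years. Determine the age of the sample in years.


lambda = ln(2) / t_half = ln(2) / 12.32 = 0.05626195 /yr
t = -ln(A/A0) / lambda
t = -ln(0.527) / 0.05626195
t = 11.385 yr

11.385


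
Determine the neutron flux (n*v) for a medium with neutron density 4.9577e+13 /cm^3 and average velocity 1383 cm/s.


phi = n * v
phi = 4.9577e+13 * 1383
phi = 6.8565e+16 /cm^2/s

6.8565e+16


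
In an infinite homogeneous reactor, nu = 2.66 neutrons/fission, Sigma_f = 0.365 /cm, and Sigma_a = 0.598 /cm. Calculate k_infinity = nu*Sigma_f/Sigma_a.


k_inf = nu * Sigma_f / Sigma_a
k_inf = 2.66 * 0.365 / 0.598
k_inf = 1.6236

1.6236


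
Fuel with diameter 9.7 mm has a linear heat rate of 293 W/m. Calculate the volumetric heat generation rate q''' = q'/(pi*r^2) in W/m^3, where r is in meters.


r = D / 2 / 1000 = 9.7 / 2 / 1000 = 0.00485 m
q''' = q' / (pi * r^2)
q''' = 293 / (pi * 0.00485^2)
q''' = 3.9649e+06 W/m^3

3.9649e+06


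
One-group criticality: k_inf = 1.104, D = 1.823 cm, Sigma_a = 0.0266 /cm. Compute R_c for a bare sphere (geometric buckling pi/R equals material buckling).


L^2 = D / Sigma_a = 1.823 / 0.0266 = 68.53383 cm^2
B_m^2 = (k_inf - 1) / L^2 = (1.104 - 1) / 68.53383 = 0.001517499 /cm^2
For a bare sphere: B_g = pi/R, so R_c = pi / sqrt(B_m^2)
R_c = pi / sqrt(0.001517499) = 80.647 cm

80.647


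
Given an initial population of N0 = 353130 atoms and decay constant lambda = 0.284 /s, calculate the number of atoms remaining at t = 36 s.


N = N0 * exp(-lambda * t)
N = 353130 * exp(-0.284 * 36)
N = 12.815

12.815


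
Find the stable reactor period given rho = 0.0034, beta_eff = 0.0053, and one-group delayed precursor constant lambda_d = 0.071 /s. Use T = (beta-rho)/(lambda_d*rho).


T = (beta - rho) / (lambda_d * rho)
T = (0.0053 - 0.0034) / (0.071 * 0.0034)
T = 7.8708 s

7.8708


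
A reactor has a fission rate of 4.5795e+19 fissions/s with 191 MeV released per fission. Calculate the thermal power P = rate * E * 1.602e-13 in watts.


P = fission_rate * E_MeV * 1.602e-13
P = 4.5795e+19 * 191 * 1.602e-13
P = 1.4012e+09 W

1.4012e+09


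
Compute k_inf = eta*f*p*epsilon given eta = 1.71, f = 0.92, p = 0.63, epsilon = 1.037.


k_inf = eta * f * p * epsilon
k_inf = 1.71 * 0.92 * 0.63 * 1.037
k_inf = 1.0278

1.0278


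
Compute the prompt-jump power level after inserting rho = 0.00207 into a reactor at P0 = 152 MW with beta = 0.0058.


P1/P0 = beta / (beta - rho)
P1/P0 = 0.0058 / (0.0058 - 0.00207) = 1.554960
P1 = 152 * 1.554960 = 236.35 MW

236.35


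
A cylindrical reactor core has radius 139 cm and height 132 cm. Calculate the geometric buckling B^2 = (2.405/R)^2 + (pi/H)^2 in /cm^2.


B^2 = (2.405/R)^2 + (pi/H)^2
B^2 = (2.405/139)^2 + (pi/132)^2
B^2 = 8.6580e-04 /cm^2

8.6580e-04


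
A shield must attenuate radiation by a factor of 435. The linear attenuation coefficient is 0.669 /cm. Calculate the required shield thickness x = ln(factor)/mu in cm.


x = ln(factor) / mu
x = ln(435) / 0.669
x = 9.0812 cm

9.0812


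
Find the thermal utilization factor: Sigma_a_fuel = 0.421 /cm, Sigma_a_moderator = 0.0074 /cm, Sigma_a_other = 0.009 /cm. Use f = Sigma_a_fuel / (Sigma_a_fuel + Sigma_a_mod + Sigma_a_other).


f = Sigma_a_fuel / (Sigma_a_fuel + Sigma_a_mod + Sigma_a_other)
f = 0.421 / (0.421 + 0.0074 + 0.009)
f = 0.96251

0.96251


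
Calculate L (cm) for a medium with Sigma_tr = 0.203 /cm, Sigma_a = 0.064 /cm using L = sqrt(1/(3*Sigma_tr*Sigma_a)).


D = 1 / (3 * Sigma_tr) = 1 / (3 * 0.203) = 1.642036 cm
L = sqrt(D / Sigma_a)
L = sqrt(1.642036 / 0.064)
L = 5.0653 cm

5.0653


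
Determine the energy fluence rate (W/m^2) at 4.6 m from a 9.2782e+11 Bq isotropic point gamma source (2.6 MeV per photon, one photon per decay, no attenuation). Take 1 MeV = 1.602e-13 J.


psi = A * E * 1.602e-13 / (4*pi*r^2)
psi = 9.2782e+11 * 2.6 * 1.602e-13 / (4*pi*4.6^2)
psi = 0.0014534 W/m^2

0.0014534


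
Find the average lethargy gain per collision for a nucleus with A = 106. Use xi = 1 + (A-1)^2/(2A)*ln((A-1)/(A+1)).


xi = 1 + (A-1)^2/(2A) * ln((A-1)/(A+1))
xi = 1 + (106-1)^2/(2*106) * ln((106-1)/(106 +1))
xi = 0.018750

0.018750


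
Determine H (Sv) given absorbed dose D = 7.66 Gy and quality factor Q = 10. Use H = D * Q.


H = D * Q
H = 7.66 * 10
H = 76.600 Sv

76.600


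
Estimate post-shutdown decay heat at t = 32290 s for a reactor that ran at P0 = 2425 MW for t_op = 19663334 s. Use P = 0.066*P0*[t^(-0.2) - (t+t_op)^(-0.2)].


P/P0 = 0.066 * [t^(-0.2) - (t + t_op)^(-0.2)]
P/P0 = 0.066 * [32290^(-0.2) - (32290 + 19663334)^(-0.2)]
P/P0 = 0.066 * [0.1253679 - 0.03476370] = 0.005979877
P = 2425 * 0.005979877 = 14.501 MW

14.501


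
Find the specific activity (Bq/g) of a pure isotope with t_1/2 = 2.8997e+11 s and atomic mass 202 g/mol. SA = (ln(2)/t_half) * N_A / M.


lambda = ln(2) / t_half = ln(2) / 2.8997e+11 = 2.390410e-12 /s
SA = lambda * N_A / M
SA = 2.390410e-12 * 6.022e23 / 202
SA = 7.1263e+09 Bq/g

7.1263e+09


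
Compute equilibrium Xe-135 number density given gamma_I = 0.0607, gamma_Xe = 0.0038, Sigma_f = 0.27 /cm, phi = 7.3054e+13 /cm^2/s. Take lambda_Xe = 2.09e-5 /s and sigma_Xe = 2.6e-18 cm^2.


Xe_eq = (gamma_I + gamma_Xe) * Sigma_f * phi / (lambda_Xe + sigma_Xe * phi)
Numerator = (0.0607 + 0.0038) * 0.27 * 7.3054e+13 = 1.272235e+12
Denominator = 2.09e-5 + 2.6e-18 * 7.3054e+13 = 2.108404e-04
Xe_eq = 1.272235e+12 / 2.108404e-04 = 6.0341e+15 /cm^3

6.0341e+15


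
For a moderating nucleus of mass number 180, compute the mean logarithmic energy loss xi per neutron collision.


xi = 1 + (A-1)^2/(2A) * ln((A-1)/(A+1))
xi = 1 + (180-1)^2/(2*180) * ln((180-1)/(180 +1))
xi = 0.011070

0.011070


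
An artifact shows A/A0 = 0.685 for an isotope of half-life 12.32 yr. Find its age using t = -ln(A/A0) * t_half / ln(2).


lambda = ln(2) / t_half = ln(2) / 12.32 = 0.05626195 /yr
t = -ln(A/A0) / lambda
t = -ln(0.685) / 0.05626195
t = 6.7246 yr

6.7246


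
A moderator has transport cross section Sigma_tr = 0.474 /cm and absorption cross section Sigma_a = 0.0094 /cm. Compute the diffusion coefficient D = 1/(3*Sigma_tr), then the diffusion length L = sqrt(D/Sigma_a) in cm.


D = 1 / (3 * Sigma_tr) = 1 / (3 * 0.474) = 0.7032349 cm
L = sqrt(D / Sigma_a)
L = sqrt(0.7032349 / 0.0094)
L = 8.6494 cm

8.6494


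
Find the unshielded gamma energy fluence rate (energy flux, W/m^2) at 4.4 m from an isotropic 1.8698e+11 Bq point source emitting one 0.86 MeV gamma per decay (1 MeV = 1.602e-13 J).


psi = A * E * 1.602e-13 / (4*pi*r^2)
psi = 1.8698e+11 * 0.86 * 1.602e-13 / (4*pi*4.4^2)
psi = 1.0589e-04 W/m^2

1.0589e-04


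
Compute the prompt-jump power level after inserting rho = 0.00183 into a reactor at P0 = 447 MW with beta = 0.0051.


P1/P0 = beta / (beta - rho)
P1/P0 = 0.0051 / (0.0051 - 0.00183) = 1.559633
P1 = 447 * 1.559633 = 697.16 MW

697.16


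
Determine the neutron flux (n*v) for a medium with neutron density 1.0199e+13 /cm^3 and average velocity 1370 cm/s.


phi = n * v
phi = 1.0199e+13 * 1370
phi = 1.3973e+16 /cm^2/s

1.3973e+16


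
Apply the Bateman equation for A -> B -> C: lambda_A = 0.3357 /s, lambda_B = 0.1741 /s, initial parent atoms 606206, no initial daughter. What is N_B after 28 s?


N_B(t) = lambda_A * N_A0 / (lambda_B - lambda_A) * [exp(-lambda_A*t) - exp(-lambda_B*t)]
exp(-0.3357*28) = 8.275716e-05; exp(-0.1741*28) = 0.007636621
N_B = 0.3357 * 606206 / (0.1741 - 0.3357) * (8.275716e-05 - 0.007636621)
N_B = 9512.6

9512.6


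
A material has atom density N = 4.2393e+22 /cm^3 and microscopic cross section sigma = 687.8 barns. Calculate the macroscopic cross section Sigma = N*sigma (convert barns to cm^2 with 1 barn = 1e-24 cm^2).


Sigma = N * sigma_barns * 1e-24
Sigma = 4.2393e+22 * 687.8 * 1e-24
Sigma = 29.158 /cm

29.158


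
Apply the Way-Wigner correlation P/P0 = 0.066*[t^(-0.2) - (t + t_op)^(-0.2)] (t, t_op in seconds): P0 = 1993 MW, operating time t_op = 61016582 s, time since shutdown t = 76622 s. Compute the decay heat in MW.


P/P0 = 0.066 * [t^(-0.2) - (t + t_op)^(-0.2)]
P/P0 = 0.066 * [76622^(-0.2) - (76622 + 61016582)^(-0.2)]
P/P0 = 0.066 * [0.1054701 - 0.02772052] = 0.005131472
P = 1993 * 0.005131472 = 10.227 MW

10.227


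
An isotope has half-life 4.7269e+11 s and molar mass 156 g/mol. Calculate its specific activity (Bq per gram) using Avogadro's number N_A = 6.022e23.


lambda = ln(2) / t_half = ln(2) / 4.7269e+11 = 1.466389e-12 /s
SA = lambda * N_A / M
SA = 1.466389e-12 * 6.022e23 / 156
SA = 5.6606e+09 Bq/g

5.6606e+09


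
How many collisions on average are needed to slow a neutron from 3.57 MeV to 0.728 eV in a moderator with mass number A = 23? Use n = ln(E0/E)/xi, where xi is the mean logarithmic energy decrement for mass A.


xi = 1 + (A-1)^2/(2A)*ln((A-1)/(A+1)) = 0.08448899 (for A = 23)
n = ln(E0/E) / xi
n = ln(3.57e6 / 0.728) / 0.08448899
n = ln(4.903846e+06) / 0.08448899 = 182.34

182.34


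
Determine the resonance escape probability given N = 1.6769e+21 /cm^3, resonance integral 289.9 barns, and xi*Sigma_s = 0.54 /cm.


p = exp(-N * I * 1e-24 / (xi*Sigma_s))
p = exp(-1.6769e+21 * 289.9 * 1e-24 / 0.54)
p = 0.40647

0.40647


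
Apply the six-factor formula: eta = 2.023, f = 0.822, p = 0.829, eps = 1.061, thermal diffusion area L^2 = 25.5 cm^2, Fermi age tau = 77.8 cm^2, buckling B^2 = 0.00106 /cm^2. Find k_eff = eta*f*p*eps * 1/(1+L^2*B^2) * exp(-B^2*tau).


k_inf = eta*f*p*eps = 2.023*0.822*0.829*1.061 = 1.462641
P_TNL = 1/(1 + L^2*B^2) = 1/(1 + 25.5*0.00106) = 0.9736814
P_FNL = exp(-B^2*tau) = exp(-0.00106*77.8) = 0.9208409
k_eff = k_inf * P_TNL * P_FNL = 1.462641 * 0.9736814 * 0.9208409
k_eff = 1.3114

1.3114


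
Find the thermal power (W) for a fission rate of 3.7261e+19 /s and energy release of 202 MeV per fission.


P = fission_rate * E_MeV * 1.602e-13
P = 3.7261e+19 * 202 * 1.602e-13
P = 1.2058e+09 W

1.2058e+09


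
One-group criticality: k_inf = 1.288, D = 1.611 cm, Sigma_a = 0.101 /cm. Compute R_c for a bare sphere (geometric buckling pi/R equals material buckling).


L^2 = D / Sigma_a = 1.611 / 0.101 = 15.95050 cm^2
B_m^2 = (k_inf - 1) / L^2 = (1.288 - 1) / 15.95050 = 0.01805586 /cm^2
For a bare sphere: B_g = pi/R, so R_c = pi / sqrt(B_m^2)
R_c = pi / sqrt(0.01805586) = 23.380 cm

23.380


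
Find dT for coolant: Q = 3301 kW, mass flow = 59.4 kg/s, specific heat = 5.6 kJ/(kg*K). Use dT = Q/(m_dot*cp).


dT = Q / (m_dot * cp)
dT = 3301 / (59.4 * 5.6)
dT = 9.9236 C

9.9236


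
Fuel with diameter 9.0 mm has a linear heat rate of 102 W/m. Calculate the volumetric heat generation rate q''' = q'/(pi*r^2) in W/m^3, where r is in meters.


r = D / 2 / 1000 = 9.0 / 2 / 1000 = 0.0045 m
q''' = q' / (pi * r^2)
q''' = 102 / (pi * 0.0045^2)
q''' = 1.6033e+06 W/m^3

1.6033e+06


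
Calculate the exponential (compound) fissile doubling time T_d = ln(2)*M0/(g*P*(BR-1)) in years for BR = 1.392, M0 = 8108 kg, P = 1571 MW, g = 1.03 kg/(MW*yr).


Breeding gain G = BR - 1 = 1.392 - 1 = 0.392
Fissile production rate = g * P * G = 1.03 * 1571 * 0.392 = 634.30696 kg/yr
T_d = ln(2) * M0 / (g * P * G)
T_d = ln(2) * 8108 / 634.30696 = 8.8601 yr

8.8601


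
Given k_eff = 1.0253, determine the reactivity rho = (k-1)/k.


rho = (k_eff - 1) / k_eff
rho = (1.0253 - 1) / 1.0253
rho = 0.024676

0.024676


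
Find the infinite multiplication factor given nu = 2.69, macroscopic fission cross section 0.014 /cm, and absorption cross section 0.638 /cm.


k_inf = nu * Sigma_f / Sigma_a
k_inf = 2.69 * 0.014 / 0.638
k_inf = 0.059028

0.059028


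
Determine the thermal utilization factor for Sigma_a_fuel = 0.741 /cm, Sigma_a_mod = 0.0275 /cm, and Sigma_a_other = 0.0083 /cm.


f = Sigma_a_fuel / (Sigma_a_fuel + Sigma_a_mod + Sigma_a_other)
f = 0.741 / (0.741 + 0.0275 + 0.0083)
f = 0.95391

0.95391


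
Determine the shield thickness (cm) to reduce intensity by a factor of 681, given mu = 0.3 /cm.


x = ln(factor) / mu
x = ln(681) / 0.3
x = 21.745 cm

21.745


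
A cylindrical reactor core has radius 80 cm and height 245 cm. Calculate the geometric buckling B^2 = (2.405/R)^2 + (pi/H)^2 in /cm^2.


B^2 = (2.405/R)^2 + (pi/H)^2
B^2 = (2.405/80)^2 + (pi/245)^2
B^2 = 0.0010682 /cm^2

0.0010682


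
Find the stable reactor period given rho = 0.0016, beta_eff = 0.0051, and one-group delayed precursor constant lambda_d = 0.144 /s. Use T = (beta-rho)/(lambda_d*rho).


T = (beta - rho) / (lambda_d * rho)
T = (0.0051 - 0.0016) / (0.144 * 0.0016)
T = 15.191 s

15.191


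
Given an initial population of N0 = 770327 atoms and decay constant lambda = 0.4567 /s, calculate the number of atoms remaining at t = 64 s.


N = N0 * exp(-lambda * t)
N = 770327 * exp(-0.4567 * 64)
N = 1.5587e-07

1.5587e-07


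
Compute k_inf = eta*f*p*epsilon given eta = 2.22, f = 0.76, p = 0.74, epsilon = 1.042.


k_inf = eta * f * p * epsilon
k_inf = 2.22 * 0.76 * 0.74 * 1.042
k_inf = 1.3010

1.3010


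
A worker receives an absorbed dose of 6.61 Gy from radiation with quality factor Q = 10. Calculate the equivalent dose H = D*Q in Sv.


H = D * Q
H = 6.61 * 10
H = 66.100 Sv

66.100


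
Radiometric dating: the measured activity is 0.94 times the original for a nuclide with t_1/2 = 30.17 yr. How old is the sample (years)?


lambda = ln(2) / t_half = ln(2) / 30.17 = 0.02297472 /yr
t = -ln(A/A0) / lambda
t = -ln(0.94) / 0.02297472
t = 2.6932 yr

2.6932


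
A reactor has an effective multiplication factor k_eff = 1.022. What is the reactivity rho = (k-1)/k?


rho = (k_eff - 1) / k_eff
rho = (1.022 - 1) / 1.022
rho = 0.021526

0.021526


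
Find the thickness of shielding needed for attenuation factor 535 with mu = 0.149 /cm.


x = ln(factor) / mu
x = ln(535) / 0.149
x = 42.163 cm

42.163


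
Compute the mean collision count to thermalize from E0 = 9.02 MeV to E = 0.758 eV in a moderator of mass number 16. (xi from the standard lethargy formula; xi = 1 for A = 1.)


xi = 1 + (A-1)^2/(2A)*ln((A-1)/(A+1)) = 0.1199467 (for A = 16)
n = ln(E0/E) / xi
n = ln(9.02e6 / 0.758) / 0.1199467
n = ln(1.189974e+07) / 0.1199467 = 135.83

135.83


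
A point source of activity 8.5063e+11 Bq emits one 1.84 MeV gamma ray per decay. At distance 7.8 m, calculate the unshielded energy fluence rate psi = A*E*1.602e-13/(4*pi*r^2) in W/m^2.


psi = A * E * 1.602e-13 / (4*pi*r^2)
psi = 8.5063e+11 * 1.84 * 1.602e-13 / (4*pi*7.8^2)
psi = 3.2796e-04 W/m^2

3.2796e-04


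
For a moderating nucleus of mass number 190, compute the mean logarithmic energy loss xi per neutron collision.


xi = 1 + (A-1)^2/(2A) * ln((A-1)/(A+1))
xi = 1 + (190-1)^2/(2*190) * ln((190-1)/(190 +1))
xi = 0.010489

0.010489


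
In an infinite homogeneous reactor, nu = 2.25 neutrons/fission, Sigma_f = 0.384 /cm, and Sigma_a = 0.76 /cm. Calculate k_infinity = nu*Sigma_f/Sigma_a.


k_inf = nu * Sigma_f / Sigma_a
k_inf = 2.25 * 0.384 / 0.76
k_inf = 1.1368

1.1368


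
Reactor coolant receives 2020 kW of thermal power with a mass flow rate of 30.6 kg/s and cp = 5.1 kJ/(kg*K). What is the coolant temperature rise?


dT = Q / (m_dot * cp)
dT = 2020 / (30.6 * 5.1)
dT = 12.944 C

12.944


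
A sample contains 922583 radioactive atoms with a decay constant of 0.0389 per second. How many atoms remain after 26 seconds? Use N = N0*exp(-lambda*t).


N = N0 * exp(-lambda * t)
N = 922583 * exp(-0.0389 * 26)
N = 335552

335552


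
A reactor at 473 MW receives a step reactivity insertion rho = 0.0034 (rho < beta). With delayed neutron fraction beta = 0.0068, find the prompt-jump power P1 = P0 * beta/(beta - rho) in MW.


P1/P0 = beta / (beta - rho)
P1/P0 = 0.0068 / (0.0068 - 0.0034) = 2.000000
P1 = 473 * 2.000000 = 946.00 MW

946.00


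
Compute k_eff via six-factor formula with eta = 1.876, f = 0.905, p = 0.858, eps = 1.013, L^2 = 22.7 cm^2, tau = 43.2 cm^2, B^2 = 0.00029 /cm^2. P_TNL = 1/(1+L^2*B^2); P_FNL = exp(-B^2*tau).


k_inf = eta*f*p*eps = 1.876*0.905*0.858*1.013 = 1.475632
P_TNL = 1/(1 + L^2*B^2) = 1/(1 + 22.7*0.00029) = 0.9934601
P_FNL = exp(-B^2*tau) = exp(-0.00029*43.2) = 0.9875501
k_eff = k_inf * P_TNL * P_FNL = 1.475632 * 0.9934601 * 0.9875501
k_eff = 1.4477

1.4477


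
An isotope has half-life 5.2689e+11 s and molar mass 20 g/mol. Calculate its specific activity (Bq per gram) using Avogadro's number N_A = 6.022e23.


lambda = ln(2) / t_half = ln(2) / 5.2689e+11 = 1.315544e-12 /s
SA = lambda * N_A / M
SA = 1.315544e-12 * 6.022e23 / 20
SA = 3.9611e+10 Bq/g

3.9611e+10


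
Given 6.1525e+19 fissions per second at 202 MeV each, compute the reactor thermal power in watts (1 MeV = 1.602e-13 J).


P = fission_rate * E_MeV * 1.602e-13
P = 6.1525e+19 * 202 * 1.602e-13
P = 1.9910e+09 W

1.9910e+09


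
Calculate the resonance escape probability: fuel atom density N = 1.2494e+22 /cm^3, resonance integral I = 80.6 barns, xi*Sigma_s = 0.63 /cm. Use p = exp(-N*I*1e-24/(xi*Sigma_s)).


p = exp(-N * I * 1e-24 / (xi*Sigma_s))
p = exp(-1.2494e+22 * 80.6 * 1e-24 / 0.63)
p = 0.20221

0.20221


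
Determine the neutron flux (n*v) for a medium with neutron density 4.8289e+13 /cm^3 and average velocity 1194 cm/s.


phi = n * v
phi = 4.8289e+13 * 1194
phi = 5.7657e+16 /cm^2/s

5.7657e+16


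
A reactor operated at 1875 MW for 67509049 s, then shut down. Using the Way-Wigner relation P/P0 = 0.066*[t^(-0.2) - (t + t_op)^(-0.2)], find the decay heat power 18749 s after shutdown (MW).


P/P0 = 0.066 * [t^(-0.2) - (t + t_op)^(-0.2)]
P/P0 = 0.066 * [18749^(-0.2) - (18749 + 67509049)^(-0.2)]
P/P0 = 0.066 * [0.1397669 - 0.02717087] = 0.007431338
P = 1875 * 0.007431338 = 13.934 MW

13.934


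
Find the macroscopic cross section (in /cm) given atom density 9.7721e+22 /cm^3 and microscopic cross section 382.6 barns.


Sigma = N * sigma_barns * 1e-24
Sigma = 9.7721e+22 * 382.6 * 1e-24
Sigma = 37.388 /cm

37.388


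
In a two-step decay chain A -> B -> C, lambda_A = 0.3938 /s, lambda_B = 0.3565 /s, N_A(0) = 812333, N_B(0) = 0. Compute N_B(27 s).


N_B(t) = lambda_A * N_A0 / (lambda_B - lambda_A) * [exp(-lambda_A*t) - exp(-lambda_B*t)]
exp(-0.3938*27) = 2.411684e-05; exp(-0.3565*27) = 6.602349e-05
N_B = 0.3938 * 812333 / (0.3565 - 0.3938) * (2.411684e-05 - 6.602349e-05)
N_B = 359.40

359.40


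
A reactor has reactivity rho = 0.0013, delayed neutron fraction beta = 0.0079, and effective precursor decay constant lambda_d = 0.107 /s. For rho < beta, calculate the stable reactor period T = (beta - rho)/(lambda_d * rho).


T = (beta - rho) / (lambda_d * rho)
T = (0.0079 - 0.0013) / (0.107 * 0.0013)
T = 47.448 s

47.448


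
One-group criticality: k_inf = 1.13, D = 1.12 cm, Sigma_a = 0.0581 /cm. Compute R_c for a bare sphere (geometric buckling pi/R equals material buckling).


L^2 = D / Sigma_a = 1.12 / 0.0581 = 19.27711 cm^2
B_m^2 = (k_inf - 1) / L^2 = (1.13 - 1) / 19.27711 = 0.006743749 /cm^2
For a bare sphere: B_g = pi/R, so R_c = pi / sqrt(B_m^2)
R_c = pi / sqrt(0.006743749) = 38.256 cm

38.256


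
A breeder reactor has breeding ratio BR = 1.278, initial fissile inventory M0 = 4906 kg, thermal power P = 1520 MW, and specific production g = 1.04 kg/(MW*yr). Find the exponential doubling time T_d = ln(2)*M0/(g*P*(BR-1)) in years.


Breeding gain G = BR - 1 = 1.278 - 1 = 0.278
Fissile production rate = g * P * G = 1.04 * 1520 * 0.278 = 439.4624 kg/yr
T_d = ln(2) * M0 / (g * P * G)
T_d = ln(2) * 4906 / 439.4624 = 7.7380 yr

7.7380


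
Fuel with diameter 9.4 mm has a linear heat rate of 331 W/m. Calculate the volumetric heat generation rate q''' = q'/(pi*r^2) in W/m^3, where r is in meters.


r = D / 2 / 1000 = 9.4 / 2 / 1000 = 0.0047 m
q''' = q' / (pi * r^2)
q''' = 331 / (pi * 0.0047^2)
q''' = 4.7696e+06 W/m^3

4.7696e+06


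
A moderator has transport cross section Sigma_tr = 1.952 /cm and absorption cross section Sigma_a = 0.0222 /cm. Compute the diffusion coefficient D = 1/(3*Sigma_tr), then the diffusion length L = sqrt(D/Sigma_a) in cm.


D = 1 / (3 * Sigma_tr) = 1 / (3 * 1.952) = 0.1707650 cm
L = sqrt(D / Sigma_a)
L = sqrt(0.1707650 / 0.0222)
L = 2.7735 cm

2.7735


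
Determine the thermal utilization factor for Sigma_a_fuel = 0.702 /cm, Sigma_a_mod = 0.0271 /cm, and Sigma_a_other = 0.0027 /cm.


f = Sigma_a_fuel / (Sigma_a_fuel + Sigma_a_mod + Sigma_a_other)
f = 0.702 / (0.702 + 0.0271 + 0.0027)
f = 0.95928

0.95928


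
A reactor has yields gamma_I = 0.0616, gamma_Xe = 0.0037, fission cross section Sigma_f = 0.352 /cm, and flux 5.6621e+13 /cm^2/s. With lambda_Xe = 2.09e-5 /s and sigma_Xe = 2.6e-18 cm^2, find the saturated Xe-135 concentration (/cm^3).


Xe_eq = (gamma_I + gamma_Xe) * Sigma_f * phi / (lambda_Xe + sigma_Xe * phi)
Numerator = (0.0616 + 0.0037) * 0.352 * 5.6621e+13 = 1.301468e+12
Denominator = 2.09e-5 + 2.6e-18 * 5.6621e+13 = 1.681146e-04
Xe_eq = 1.301468e+12 / 1.681146e-04 = 7.7416e+15 /cm^3

7.7416e+15


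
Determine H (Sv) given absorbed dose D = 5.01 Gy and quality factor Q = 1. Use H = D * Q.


H = D * Q
H = 5.01 * 1
H = 5.0100 Sv

5.0100


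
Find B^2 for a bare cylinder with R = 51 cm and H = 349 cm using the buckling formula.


B^2 = (2.405/R)^2 + (pi/H)^2
B^2 = (2.405/51)^2 + (pi/349)^2
B^2 = 0.0023048 /cm^2

0.0023048


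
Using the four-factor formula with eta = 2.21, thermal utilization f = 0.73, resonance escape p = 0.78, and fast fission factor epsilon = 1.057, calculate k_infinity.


k_inf = eta * f * p * epsilon
k_inf = 2.21 * 0.73 * 0.78 * 1.057
k_inf = 1.3301

1.3301


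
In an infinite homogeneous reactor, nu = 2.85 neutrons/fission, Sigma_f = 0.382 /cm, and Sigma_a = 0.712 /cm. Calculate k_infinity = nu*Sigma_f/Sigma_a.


k_inf = nu * Sigma_f / Sigma_a
k_inf = 2.85 * 0.382 / 0.712
k_inf = 1.5291

1.5291


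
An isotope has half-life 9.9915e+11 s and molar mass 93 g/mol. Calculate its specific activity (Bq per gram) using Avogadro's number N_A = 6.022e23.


lambda = ln(2) / t_half = ln(2) / 9.9915e+11 = 6.937369e-13 /s
SA = lambda * N_A / M
SA = 6.937369e-13 * 6.022e23 / 93
SA = 4.4921e+09 Bq/g

4.4921e+09


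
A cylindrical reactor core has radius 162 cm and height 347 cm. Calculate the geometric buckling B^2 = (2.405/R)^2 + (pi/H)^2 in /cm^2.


B^2 = (2.405/R)^2 + (pi/H)^2
B^2 = (2.405/162)^2 + (pi/347)^2
B^2 = 3.0236e-04 /cm^2

3.0236e-04


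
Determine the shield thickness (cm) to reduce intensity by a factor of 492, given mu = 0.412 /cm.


x = ln(factor) / mu
x = ln(492) / 0.412
x = 15.045 cm

15.045


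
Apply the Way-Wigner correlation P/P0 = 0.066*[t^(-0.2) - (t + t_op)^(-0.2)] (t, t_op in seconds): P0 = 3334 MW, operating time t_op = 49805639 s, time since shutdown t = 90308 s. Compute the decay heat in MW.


P/P0 = 0.066 * [t^(-0.2) - (t + t_op)^(-0.2)]
P/P0 = 0.066 * [90308^(-0.2) - (90308 + 49805639)^(-0.2)]
P/P0 = 0.066 * [0.1020598 - 0.02886602] = 0.004830789
P = 3334 * 0.004830789 = 16.106 MW

16.106


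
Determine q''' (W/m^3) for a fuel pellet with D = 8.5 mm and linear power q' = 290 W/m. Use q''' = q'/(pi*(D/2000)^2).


r = D / 2 / 1000 = 8.5 / 2 / 1000 = 0.00425 m
q''' = q' / (pi * r^2)
q''' = 290 / (pi * 0.00425^2)
q''' = 5.1106e+06 W/m^3

5.1106e+06


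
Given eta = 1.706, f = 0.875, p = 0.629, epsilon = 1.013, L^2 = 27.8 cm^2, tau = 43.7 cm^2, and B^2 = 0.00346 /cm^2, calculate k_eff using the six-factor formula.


k_inf = eta*f*p*eps = 1.706*0.875*0.629*1.013 = 0.9511460
P_TNL = 1/(1 + L^2*B^2) = 1/(1 + 27.8*0.00346) = 0.9122523
P_FNL = exp(-B^2*tau) = exp(-0.00346*43.7) = 0.8596740
k_eff = k_inf * P_TNL * P_FNL = 0.9511460 * 0.9122523 * 0.8596740
k_eff = 0.74593

0.74593


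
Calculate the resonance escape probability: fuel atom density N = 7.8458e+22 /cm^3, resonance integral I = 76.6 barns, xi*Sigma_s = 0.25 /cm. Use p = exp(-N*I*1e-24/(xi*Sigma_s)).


p = exp(-N * I * 1e-24 / (xi*Sigma_s))
p = exp(-7.8458e+22 * 76.6 * 1e-24 / 0.25)
p = 3.6288e-11

3.6288e-11


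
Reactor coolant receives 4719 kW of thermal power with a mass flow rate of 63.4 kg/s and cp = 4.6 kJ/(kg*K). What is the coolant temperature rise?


dT = Q / (m_dot * cp)
dT = 4719 / (63.4 * 4.6)
dT = 16.181 C

16.181


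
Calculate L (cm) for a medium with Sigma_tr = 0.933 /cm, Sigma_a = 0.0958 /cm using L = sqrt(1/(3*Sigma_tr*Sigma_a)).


D = 1 / (3 * Sigma_tr) = 1 / (3 * 0.933) = 0.3572705 cm
L = sqrt(D / Sigma_a)
L = sqrt(0.3572705 / 0.0958)
L = 1.9311 cm

1.9311


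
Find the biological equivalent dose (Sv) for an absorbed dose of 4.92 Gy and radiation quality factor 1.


H = D * Q
H = 4.92 * 1
H = 4.9200 Sv

4.9200


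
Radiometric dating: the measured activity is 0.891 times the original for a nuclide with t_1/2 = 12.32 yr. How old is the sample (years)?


lambda = ln(2) / t_half = ln(2) / 12.32 = 0.05626195 /yr
t = -ln(A/A0) / lambda
t = -ln(0.891) / 0.05626195
t = 2.0513 yr

2.0513


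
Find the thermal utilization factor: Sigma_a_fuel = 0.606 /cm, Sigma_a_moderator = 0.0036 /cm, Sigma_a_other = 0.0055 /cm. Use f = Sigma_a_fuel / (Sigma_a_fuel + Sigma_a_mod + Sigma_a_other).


f = Sigma_a_fuel / (Sigma_a_fuel + Sigma_a_mod + Sigma_a_other)
f = 0.606 / (0.606 + 0.0036 + 0.0055)
f = 0.98521

0.98521


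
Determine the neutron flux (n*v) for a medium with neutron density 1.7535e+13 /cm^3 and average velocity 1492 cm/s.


phi = n * v
phi = 1.7535e+13 * 1492
phi = 2.6162e+16 /cm^2/s

2.6162e+16


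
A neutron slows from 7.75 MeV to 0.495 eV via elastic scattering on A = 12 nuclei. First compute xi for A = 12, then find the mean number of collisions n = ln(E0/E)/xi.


xi = 1 + (A-1)^2/(2A)*ln((A-1)/(A+1)) = 0.1577690 (for A = 12)
n = ln(E0/E) / xi
n = ln(7.75e6 / 0.495) / 0.1577690
n = ln(1.565657e+07) / 0.1577690 = 105.00

105.00


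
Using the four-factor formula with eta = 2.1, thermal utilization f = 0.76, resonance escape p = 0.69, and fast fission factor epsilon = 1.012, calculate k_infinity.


k_inf = eta * f * p * epsilon
k_inf = 2.1 * 0.76 * 0.69 * 1.012
k_inf = 1.1145

1.1145


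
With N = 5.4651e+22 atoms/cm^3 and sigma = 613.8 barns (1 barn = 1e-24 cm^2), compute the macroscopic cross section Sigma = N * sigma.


Sigma = N * sigma_barns * 1e-24
Sigma = 5.4651e+22 * 613.8 * 1e-24
Sigma = 33.545 /cm

33.545
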